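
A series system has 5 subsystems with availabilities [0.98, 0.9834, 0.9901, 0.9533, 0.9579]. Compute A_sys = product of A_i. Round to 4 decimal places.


Subsystems: [0.98, 0.9834, 0.9901, 0.9533, 0.9579]
After subsystem 1 (A=0.98): product = 0.98
After subsystem 2 (A=0.9834): product = 0.9637
After subsystem 3 (A=0.9901): product = 0.9542
After subsystem 4 (A=0.9533): product = 0.9096
After subsystem 5 (A=0.9579): product = 0.8713
A_sys = 0.8713

0.8713


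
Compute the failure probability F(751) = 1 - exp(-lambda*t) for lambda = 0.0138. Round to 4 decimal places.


lambda = 0.0138, t = 751
lambda * t = 10.3638
exp(-10.3638) = 0.0
F(t) = 1 - 0.0
F(t) = 1.0

1.0


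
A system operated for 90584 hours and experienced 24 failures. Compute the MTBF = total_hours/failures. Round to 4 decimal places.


total_hours = 90584
failures = 24
MTBF = 90584 / 24
MTBF = 3774.3333

3774.3333


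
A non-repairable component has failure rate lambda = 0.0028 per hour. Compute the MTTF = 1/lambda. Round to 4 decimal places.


lambda = 0.0028
MTTF = 1 / 0.0028
MTTF = 357.1429

357.1429


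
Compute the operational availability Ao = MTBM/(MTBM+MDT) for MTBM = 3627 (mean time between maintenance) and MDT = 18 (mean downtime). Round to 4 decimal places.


MTBM = 3627
MDT = 18
MTBM + MDT = 3645
Ao = 3627 / 3645
Ao = 0.9951

0.9951


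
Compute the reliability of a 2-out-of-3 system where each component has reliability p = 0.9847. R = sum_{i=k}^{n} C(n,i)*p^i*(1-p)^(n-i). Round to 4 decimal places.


k = 2, n = 3, p = 0.9847
i=2: C(3,2)=3 * 0.9847^2 * 0.0153^1 = 0.0445
i=3: C(3,3)=1 * 0.9847^3 * 0.0153^0 = 0.9548
R = sum of terms = 0.9993

0.9993


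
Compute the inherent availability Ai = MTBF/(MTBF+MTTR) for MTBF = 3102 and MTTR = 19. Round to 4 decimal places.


MTBF = 3102
MTTR = 19
MTBF + MTTR = 3121
Ai = 3102 / 3121
Ai = 0.9939

0.9939


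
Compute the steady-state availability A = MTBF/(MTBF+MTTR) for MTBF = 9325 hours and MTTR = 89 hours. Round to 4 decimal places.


MTBF = 9325
MTTR = 89
MTBF + MTTR = 9414
A = 9325 / 9414
A = 0.9905

0.9905


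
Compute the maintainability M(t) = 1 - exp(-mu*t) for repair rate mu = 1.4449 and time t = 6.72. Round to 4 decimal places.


mu = 1.4449, t = 6.72
mu * t = 1.4449 * 6.72 = 9.7097
exp(-9.7097) = 0.0001
M(t) = 1 - 0.0001
M(t) = 0.9999

0.9999


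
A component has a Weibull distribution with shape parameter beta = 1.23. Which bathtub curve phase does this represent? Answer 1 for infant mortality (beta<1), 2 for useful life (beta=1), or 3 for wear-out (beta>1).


beta = 1.23
Compare beta to 1:
beta < 1 => infant mortality (phase 1)
beta = 1 => useful life (phase 2)
beta > 1 => wear-out (phase 3)
Since beta = 1.23, this is wear-out (increasing failure rate)
Phase = 3

3


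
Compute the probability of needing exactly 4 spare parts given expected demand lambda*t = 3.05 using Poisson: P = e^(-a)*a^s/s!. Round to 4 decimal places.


a = 3.05, s = 4
e^(-a) = e^(-3.05) = 0.0474
a^s = 3.05^4 = 86.5365
s! = 24
P = 0.0474 * 86.5365 / 24
P = 0.1708

0.1708


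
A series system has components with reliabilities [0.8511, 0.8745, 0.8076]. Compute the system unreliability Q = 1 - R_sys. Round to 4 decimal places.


Components: [0.8511, 0.8745, 0.8076]
After component 1: product = 0.8511
After component 2: product = 0.7443
After component 3: product = 0.6011
R_sys = 0.6011
Q = 1 - 0.6011 = 0.3989

0.3989


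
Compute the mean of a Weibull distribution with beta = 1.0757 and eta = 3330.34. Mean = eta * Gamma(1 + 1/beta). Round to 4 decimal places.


beta = 1.0757, eta = 3330.34
1/beta = 0.9296
1 + 1/beta = 1.9296
Gamma(1.9296) = 0.9723
Mean = 3330.34 * 0.9723
Mean = 3237.9579

3237.9579


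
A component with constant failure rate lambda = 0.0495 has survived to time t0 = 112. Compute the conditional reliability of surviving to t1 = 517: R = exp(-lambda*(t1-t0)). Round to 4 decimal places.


lambda = 0.0495
t0 = 112, t1 = 517
t1 - t0 = 405
lambda * (t1-t0) = 0.0495 * 405 = 20.0475
R = exp(-20.0475)
R = 0.0

0.0


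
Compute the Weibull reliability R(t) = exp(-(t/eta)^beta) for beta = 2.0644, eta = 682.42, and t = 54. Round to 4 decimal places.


beta = 2.0644, eta = 682.42, t = 54
t/eta = 54 / 682.42 = 0.0791
(t/eta)^beta = 0.0791^2.0644 = 0.0053
R(t) = exp(-0.0053)
R(t) = 0.9947

0.9947


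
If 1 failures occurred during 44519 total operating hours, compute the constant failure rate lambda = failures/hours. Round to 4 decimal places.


failures = 1
total_hours = 44519
lambda = 1 / 44519
lambda = 0.0

0.0


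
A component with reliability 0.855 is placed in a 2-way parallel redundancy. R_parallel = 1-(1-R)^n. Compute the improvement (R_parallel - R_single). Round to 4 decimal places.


R_single = 0.855, n = 2
1 - R_single = 0.145
(1 - R_single)^n = 0.145^2 = 0.021
R_parallel = 1 - 0.021 = 0.979
Improvement = 0.979 - 0.855
Improvement = 0.124

0.124


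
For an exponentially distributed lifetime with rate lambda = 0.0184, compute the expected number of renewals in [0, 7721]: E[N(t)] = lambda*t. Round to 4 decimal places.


lambda = 0.0184
t = 7721
E[N(t)] = lambda * t
E[N(t)] = 0.0184 * 7721
E[N(t)] = 142.0664

142.0664


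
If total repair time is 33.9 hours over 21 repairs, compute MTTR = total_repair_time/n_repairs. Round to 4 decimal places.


total_repair_time = 33.9
n_repairs = 21
MTTR = 33.9 / 21
MTTR = 1.6143

1.6143


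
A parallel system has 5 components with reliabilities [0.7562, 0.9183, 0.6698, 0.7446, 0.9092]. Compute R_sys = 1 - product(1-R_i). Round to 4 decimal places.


Components: [0.7562, 0.9183, 0.6698, 0.7446, 0.9092]
(1 - 0.7562) = 0.2438, running product = 0.2438
(1 - 0.9183) = 0.0817, running product = 0.0199
(1 - 0.6698) = 0.3302, running product = 0.0066
(1 - 0.7446) = 0.2554, running product = 0.0017
(1 - 0.9092) = 0.0908, running product = 0.0002
Product of (1-R_i) = 0.0002
R_sys = 1 - 0.0002 = 0.9998

0.9998


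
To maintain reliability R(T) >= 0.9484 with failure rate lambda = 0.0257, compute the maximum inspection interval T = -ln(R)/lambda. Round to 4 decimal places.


R_target = 0.9484
lambda = 0.0257
-ln(0.9484) = 0.053
T = 0.053 / 0.0257
T = 2.0614

2.0614


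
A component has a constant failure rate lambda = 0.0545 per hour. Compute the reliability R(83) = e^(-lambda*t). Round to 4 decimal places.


lambda = 0.0545
t = 83
lambda * t = 4.5235
R(t) = e^(-4.5235)
R(t) = 0.0109

0.0109


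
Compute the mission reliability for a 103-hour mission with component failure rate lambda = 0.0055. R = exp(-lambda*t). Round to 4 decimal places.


lambda = 0.0055
mission_time = 103
lambda * t = 0.0055 * 103 = 0.5665
R = exp(-0.5665)
R = 0.5675

0.5675


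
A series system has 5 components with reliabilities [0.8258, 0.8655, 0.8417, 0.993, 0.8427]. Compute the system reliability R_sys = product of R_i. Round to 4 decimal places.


Components: [0.8258, 0.8655, 0.8417, 0.993, 0.8427]
After component 1 (R=0.8258): product = 0.8258
After component 2 (R=0.8655): product = 0.7147
After component 3 (R=0.8417): product = 0.6016
After component 4 (R=0.993): product = 0.5974
After component 5 (R=0.8427): product = 0.5034
R_sys = 0.5034

0.5034


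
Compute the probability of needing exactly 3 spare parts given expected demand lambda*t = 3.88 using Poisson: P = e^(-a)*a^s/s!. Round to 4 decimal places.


a = 3.88, s = 3
e^(-a) = e^(-3.88) = 0.0207
a^s = 3.88^3 = 58.4111
s! = 6
P = 0.0207 * 58.4111 / 6
P = 0.201

0.201


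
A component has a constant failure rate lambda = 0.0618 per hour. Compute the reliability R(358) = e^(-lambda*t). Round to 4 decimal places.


lambda = 0.0618
t = 358
lambda * t = 22.1244
R(t) = e^(-22.1244)
R(t) = 0.0

0.0


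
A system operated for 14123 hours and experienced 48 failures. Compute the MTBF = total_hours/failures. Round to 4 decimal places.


total_hours = 14123
failures = 48
MTBF = 14123 / 48
MTBF = 294.2292

294.2292


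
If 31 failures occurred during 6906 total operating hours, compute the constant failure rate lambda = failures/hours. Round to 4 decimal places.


failures = 31
total_hours = 6906
lambda = 31 / 6906
lambda = 0.0045

0.0045


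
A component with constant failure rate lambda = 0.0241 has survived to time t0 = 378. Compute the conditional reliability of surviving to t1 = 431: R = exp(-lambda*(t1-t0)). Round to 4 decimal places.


lambda = 0.0241
t0 = 378, t1 = 431
t1 - t0 = 53
lambda * (t1-t0) = 0.0241 * 53 = 1.2773
R = exp(-1.2773)
R = 0.2788

0.2788


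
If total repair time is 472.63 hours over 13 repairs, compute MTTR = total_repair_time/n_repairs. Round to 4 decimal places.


total_repair_time = 472.63
n_repairs = 13
MTTR = 472.63 / 13
MTTR = 36.3562

36.3562


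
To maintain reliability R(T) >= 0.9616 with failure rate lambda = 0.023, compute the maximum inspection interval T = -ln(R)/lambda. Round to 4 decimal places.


R_target = 0.9616
lambda = 0.023
-ln(0.9616) = 0.0392
T = 0.0392 / 0.023
T = 1.7025

1.7025


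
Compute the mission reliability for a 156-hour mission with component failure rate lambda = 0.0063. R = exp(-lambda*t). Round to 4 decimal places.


lambda = 0.0063
mission_time = 156
lambda * t = 0.0063 * 156 = 0.9828
R = exp(-0.9828)
R = 0.3743

0.3743


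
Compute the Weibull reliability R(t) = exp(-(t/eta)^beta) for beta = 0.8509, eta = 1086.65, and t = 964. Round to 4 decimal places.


beta = 0.8509, eta = 1086.65, t = 964
t/eta = 964 / 1086.65 = 0.8871
(t/eta)^beta = 0.8871^0.8509 = 0.9031
R(t) = exp(-0.9031)
R(t) = 0.4053

0.4053


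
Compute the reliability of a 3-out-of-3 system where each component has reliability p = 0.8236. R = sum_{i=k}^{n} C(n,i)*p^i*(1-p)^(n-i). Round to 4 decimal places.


k = 3, n = 3, p = 0.8236
i=3: C(3,3)=1 * 0.8236^3 * 0.1764^0 = 0.5587
R = sum of terms = 0.5587

0.5587


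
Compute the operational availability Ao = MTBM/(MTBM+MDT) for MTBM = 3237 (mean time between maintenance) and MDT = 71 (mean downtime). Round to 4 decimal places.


MTBM = 3237
MDT = 71
MTBM + MDT = 3308
Ao = 3237 / 3308
Ao = 0.9785

0.9785


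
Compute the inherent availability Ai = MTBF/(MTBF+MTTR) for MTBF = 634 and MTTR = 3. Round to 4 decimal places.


MTBF = 634
MTTR = 3
MTBF + MTTR = 637
Ai = 634 / 637
Ai = 0.9953

0.9953


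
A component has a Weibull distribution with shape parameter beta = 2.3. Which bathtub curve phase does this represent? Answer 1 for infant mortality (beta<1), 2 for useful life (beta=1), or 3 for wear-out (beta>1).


beta = 2.3
Compare beta to 1:
beta < 1 => infant mortality (phase 1)
beta = 1 => useful life (phase 2)
beta > 1 => wear-out (phase 3)
Since beta = 2.3, this is wear-out (increasing failure rate)
Phase = 3

3


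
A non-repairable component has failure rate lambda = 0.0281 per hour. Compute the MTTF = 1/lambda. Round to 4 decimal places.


lambda = 0.0281
MTTF = 1 / 0.0281
MTTF = 35.5872

35.5872


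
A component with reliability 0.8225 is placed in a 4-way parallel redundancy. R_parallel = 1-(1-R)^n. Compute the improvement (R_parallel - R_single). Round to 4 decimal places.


R_single = 0.8225, n = 4
1 - R_single = 0.1775
(1 - R_single)^n = 0.1775^4 = 0.001
R_parallel = 1 - 0.001 = 0.999
Improvement = 0.999 - 0.8225
Improvement = 0.1765

0.1765


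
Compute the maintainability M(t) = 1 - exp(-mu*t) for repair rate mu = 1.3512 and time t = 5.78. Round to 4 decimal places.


mu = 1.3512, t = 5.78
mu * t = 1.3512 * 5.78 = 7.8099
exp(-7.8099) = 0.0004
M(t) = 1 - 0.0004
M(t) = 0.9996

0.9996


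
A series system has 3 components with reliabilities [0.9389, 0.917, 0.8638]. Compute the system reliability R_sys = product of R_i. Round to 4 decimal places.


Components: [0.9389, 0.917, 0.8638]
After component 1 (R=0.9389): product = 0.9389
After component 2 (R=0.917): product = 0.861
After component 3 (R=0.8638): product = 0.7437
R_sys = 0.7437

0.7437


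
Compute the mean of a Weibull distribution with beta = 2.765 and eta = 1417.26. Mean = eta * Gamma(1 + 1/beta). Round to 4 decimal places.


beta = 2.765, eta = 1417.26
1/beta = 0.3617
1 + 1/beta = 1.3617
Gamma(1.3617) = 0.89
Mean = 1417.26 * 0.89
Mean = 1261.4082

1261.4082


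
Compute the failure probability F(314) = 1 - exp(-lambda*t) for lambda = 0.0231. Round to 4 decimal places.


lambda = 0.0231, t = 314
lambda * t = 7.2534
exp(-7.2534) = 0.0007
F(t) = 1 - 0.0007
F(t) = 0.9993

0.9993


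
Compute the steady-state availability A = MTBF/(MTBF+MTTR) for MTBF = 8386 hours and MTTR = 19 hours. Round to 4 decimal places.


MTBF = 8386
MTTR = 19
MTBF + MTTR = 8405
A = 8386 / 8405
A = 0.9977

0.9977


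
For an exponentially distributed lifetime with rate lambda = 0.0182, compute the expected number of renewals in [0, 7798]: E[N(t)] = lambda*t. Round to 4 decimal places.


lambda = 0.0182
t = 7798
E[N(t)] = lambda * t
E[N(t)] = 0.0182 * 7798
E[N(t)] = 141.9236

141.9236


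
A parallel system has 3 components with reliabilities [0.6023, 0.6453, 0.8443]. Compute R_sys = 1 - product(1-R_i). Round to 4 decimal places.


Components: [0.6023, 0.6453, 0.8443]
(1 - 0.6023) = 0.3977, running product = 0.3977
(1 - 0.6453) = 0.3547, running product = 0.1411
(1 - 0.8443) = 0.1557, running product = 0.022
Product of (1-R_i) = 0.022
R_sys = 1 - 0.022 = 0.978

0.978


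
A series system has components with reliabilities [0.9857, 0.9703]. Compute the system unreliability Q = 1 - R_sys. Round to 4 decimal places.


Components: [0.9857, 0.9703]
After component 1: product = 0.9857
After component 2: product = 0.9564
R_sys = 0.9564
Q = 1 - 0.9564 = 0.0436

0.0436


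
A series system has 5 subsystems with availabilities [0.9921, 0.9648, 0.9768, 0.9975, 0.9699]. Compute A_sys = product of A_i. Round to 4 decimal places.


Subsystems: [0.9921, 0.9648, 0.9768, 0.9975, 0.9699]
After subsystem 1 (A=0.9921): product = 0.9921
After subsystem 2 (A=0.9648): product = 0.9572
After subsystem 3 (A=0.9768): product = 0.935
After subsystem 4 (A=0.9975): product = 0.9326
After subsystem 5 (A=0.9699): product = 0.9046
A_sys = 0.9046

0.9046


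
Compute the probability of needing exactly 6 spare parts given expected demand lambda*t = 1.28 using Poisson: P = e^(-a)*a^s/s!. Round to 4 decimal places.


a = 1.28, s = 6
e^(-a) = e^(-1.28) = 0.278
a^s = 1.28^6 = 4.398
s! = 720
P = 0.278 * 4.398 / 720
P = 0.0017

0.0017


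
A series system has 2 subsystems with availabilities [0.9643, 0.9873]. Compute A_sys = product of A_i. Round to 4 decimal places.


Subsystems: [0.9643, 0.9873]
After subsystem 1 (A=0.9643): product = 0.9643
After subsystem 2 (A=0.9873): product = 0.9521
A_sys = 0.9521

0.9521


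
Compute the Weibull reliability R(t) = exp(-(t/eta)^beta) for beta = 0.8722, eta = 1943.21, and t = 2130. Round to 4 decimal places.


beta = 0.8722, eta = 1943.21, t = 2130
t/eta = 2130 / 1943.21 = 1.0961
(t/eta)^beta = 1.0961^0.8722 = 1.0833
R(t) = exp(-1.0833)
R(t) = 0.3385

0.3385


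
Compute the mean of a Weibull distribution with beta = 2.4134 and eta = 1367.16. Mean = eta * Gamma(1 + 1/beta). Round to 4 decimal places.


beta = 2.4134, eta = 1367.16
1/beta = 0.4144
1 + 1/beta = 1.4144
Gamma(1.4144) = 0.8866
Mean = 1367.16 * 0.8866
Mean = 1212.0907

1212.0907


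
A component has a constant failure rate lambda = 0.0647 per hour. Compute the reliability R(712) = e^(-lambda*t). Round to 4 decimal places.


lambda = 0.0647
t = 712
lambda * t = 46.0664
R(t) = e^(-46.0664)
R(t) = 0.0

0.0


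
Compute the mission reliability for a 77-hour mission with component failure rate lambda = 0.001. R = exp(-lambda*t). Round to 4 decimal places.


lambda = 0.001
mission_time = 77
lambda * t = 0.001 * 77 = 0.077
R = exp(-0.077)
R = 0.9259

0.9259


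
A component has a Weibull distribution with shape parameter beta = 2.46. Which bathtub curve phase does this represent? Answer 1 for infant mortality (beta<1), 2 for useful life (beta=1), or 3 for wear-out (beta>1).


beta = 2.46
Compare beta to 1:
beta < 1 => infant mortality (phase 1)
beta = 1 => useful life (phase 2)
beta > 1 => wear-out (phase 3)
Since beta = 2.46, this is wear-out (increasing failure rate)
Phase = 3

3


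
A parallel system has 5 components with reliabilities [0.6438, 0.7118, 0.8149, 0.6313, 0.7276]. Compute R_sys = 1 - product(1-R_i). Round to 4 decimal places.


Components: [0.6438, 0.7118, 0.8149, 0.6313, 0.7276]
(1 - 0.6438) = 0.3562, running product = 0.3562
(1 - 0.7118) = 0.2882, running product = 0.1027
(1 - 0.8149) = 0.1851, running product = 0.019
(1 - 0.6313) = 0.3687, running product = 0.007
(1 - 0.7276) = 0.2724, running product = 0.0019
Product of (1-R_i) = 0.0019
R_sys = 1 - 0.0019 = 0.9981

0.9981


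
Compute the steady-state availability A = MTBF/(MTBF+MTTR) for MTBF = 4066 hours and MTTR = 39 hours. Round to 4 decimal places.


MTBF = 4066
MTTR = 39
MTBF + MTTR = 4105
A = 4066 / 4105
A = 0.9905

0.9905


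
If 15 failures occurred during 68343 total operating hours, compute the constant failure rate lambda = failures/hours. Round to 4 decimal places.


failures = 15
total_hours = 68343
lambda = 15 / 68343
lambda = 0.0002

0.0002


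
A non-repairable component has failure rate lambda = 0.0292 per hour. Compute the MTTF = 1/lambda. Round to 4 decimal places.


lambda = 0.0292
MTTF = 1 / 0.0292
MTTF = 34.2466

34.2466


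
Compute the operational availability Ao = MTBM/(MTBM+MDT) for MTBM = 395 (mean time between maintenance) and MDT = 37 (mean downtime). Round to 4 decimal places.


MTBM = 395
MDT = 37
MTBM + MDT = 432
Ao = 395 / 432
Ao = 0.9144

0.9144


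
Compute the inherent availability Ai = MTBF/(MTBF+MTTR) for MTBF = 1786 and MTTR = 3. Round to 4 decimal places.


MTBF = 1786
MTTR = 3
MTBF + MTTR = 1789
Ai = 1786 / 1789
Ai = 0.9983

0.9983


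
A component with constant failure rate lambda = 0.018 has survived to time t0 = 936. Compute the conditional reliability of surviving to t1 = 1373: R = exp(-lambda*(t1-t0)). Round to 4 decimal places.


lambda = 0.018
t0 = 936, t1 = 1373
t1 - t0 = 437
lambda * (t1-t0) = 0.018 * 437 = 7.866
R = exp(-7.866)
R = 0.0004

0.0004


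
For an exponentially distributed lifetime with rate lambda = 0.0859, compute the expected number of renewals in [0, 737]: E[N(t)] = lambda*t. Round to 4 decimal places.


lambda = 0.0859
t = 737
E[N(t)] = lambda * t
E[N(t)] = 0.0859 * 737
E[N(t)] = 63.3083

63.3083


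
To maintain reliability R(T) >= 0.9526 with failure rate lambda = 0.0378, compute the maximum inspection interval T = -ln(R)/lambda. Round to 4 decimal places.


R_target = 0.9526
lambda = 0.0378
-ln(0.9526) = 0.0486
T = 0.0486 / 0.0378
T = 1.2847

1.2847


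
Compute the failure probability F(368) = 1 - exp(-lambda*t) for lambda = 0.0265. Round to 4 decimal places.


lambda = 0.0265, t = 368
lambda * t = 9.752
exp(-9.752) = 0.0001
F(t) = 1 - 0.0001
F(t) = 0.9999

0.9999


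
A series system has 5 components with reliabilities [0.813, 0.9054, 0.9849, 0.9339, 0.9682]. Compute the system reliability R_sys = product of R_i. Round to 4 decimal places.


Components: [0.813, 0.9054, 0.9849, 0.9339, 0.9682]
After component 1 (R=0.813): product = 0.813
After component 2 (R=0.9054): product = 0.7361
After component 3 (R=0.9849): product = 0.725
After component 4 (R=0.9339): product = 0.6771
After component 5 (R=0.9682): product = 0.6555
R_sys = 0.6555

0.6555


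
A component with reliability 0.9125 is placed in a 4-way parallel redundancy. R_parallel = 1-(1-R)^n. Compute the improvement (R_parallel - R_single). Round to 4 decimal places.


R_single = 0.9125, n = 4
1 - R_single = 0.0875
(1 - R_single)^n = 0.0875^4 = 0.0001
R_parallel = 1 - 0.0001 = 0.9999
Improvement = 0.9999 - 0.9125
Improvement = 0.0874

0.0874


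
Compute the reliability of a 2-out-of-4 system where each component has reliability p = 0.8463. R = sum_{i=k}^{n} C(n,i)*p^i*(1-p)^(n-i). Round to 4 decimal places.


k = 2, n = 4, p = 0.8463
i=2: C(4,2)=6 * 0.8463^2 * 0.1537^2 = 0.1015
i=3: C(4,3)=4 * 0.8463^3 * 0.1537^1 = 0.3727
i=4: C(4,4)=1 * 0.8463^4 * 0.1537^0 = 0.513
R = sum of terms = 0.9872

0.9872


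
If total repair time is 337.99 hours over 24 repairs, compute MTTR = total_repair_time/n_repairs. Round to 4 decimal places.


total_repair_time = 337.99
n_repairs = 24
MTTR = 337.99 / 24
MTTR = 14.0829

14.0829


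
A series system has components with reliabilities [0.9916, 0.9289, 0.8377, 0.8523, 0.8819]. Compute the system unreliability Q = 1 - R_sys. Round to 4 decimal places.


Components: [0.9916, 0.9289, 0.8377, 0.8523, 0.8819]
After component 1: product = 0.9916
After component 2: product = 0.9211
After component 3: product = 0.7716
After component 4: product = 0.6576
After component 5: product = 0.58
R_sys = 0.58
Q = 1 - 0.58 = 0.42

0.42


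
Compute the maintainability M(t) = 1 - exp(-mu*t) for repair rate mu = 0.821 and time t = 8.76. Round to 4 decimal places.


mu = 0.821, t = 8.76
mu * t = 0.821 * 8.76 = 7.192
exp(-7.192) = 0.0008
M(t) = 1 - 0.0008
M(t) = 0.9992

0.9992


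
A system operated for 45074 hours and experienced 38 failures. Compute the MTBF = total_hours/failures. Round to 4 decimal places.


total_hours = 45074
failures = 38
MTBF = 45074 / 38
MTBF = 1186.1579

1186.1579


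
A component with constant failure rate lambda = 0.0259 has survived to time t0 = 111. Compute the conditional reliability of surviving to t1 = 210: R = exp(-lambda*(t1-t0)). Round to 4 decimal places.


lambda = 0.0259
t0 = 111, t1 = 210
t1 - t0 = 99
lambda * (t1-t0) = 0.0259 * 99 = 2.5641
R = exp(-2.5641)
R = 0.077

0.077


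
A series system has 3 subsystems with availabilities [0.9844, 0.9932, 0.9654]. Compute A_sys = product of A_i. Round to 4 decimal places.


Subsystems: [0.9844, 0.9932, 0.9654]
After subsystem 1 (A=0.9844): product = 0.9844
After subsystem 2 (A=0.9932): product = 0.9777
After subsystem 3 (A=0.9654): product = 0.9439
A_sys = 0.9439

0.9439


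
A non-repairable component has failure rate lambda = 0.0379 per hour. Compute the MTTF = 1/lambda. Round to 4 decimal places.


lambda = 0.0379
MTTF = 1 / 0.0379
MTTF = 26.3852

26.3852


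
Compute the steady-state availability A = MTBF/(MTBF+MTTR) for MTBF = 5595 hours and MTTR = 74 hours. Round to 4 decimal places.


MTBF = 5595
MTTR = 74
MTBF + MTTR = 5669
A = 5595 / 5669
A = 0.9869

0.9869


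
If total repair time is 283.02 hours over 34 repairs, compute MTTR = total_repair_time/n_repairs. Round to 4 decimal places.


total_repair_time = 283.02
n_repairs = 34
MTTR = 283.02 / 34
MTTR = 8.3241

8.3241


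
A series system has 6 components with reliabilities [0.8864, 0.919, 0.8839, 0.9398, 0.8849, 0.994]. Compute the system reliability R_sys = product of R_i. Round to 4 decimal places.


Components: [0.8864, 0.919, 0.8839, 0.9398, 0.8849, 0.994]
After component 1 (R=0.8864): product = 0.8864
After component 2 (R=0.919): product = 0.8146
After component 3 (R=0.8839): product = 0.72
After component 4 (R=0.9398): product = 0.6767
After component 5 (R=0.8849): product = 0.5988
After component 6 (R=0.994): product = 0.5952
R_sys = 0.5952

0.5952


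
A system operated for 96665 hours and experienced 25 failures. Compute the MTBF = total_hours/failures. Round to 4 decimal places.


total_hours = 96665
failures = 25
MTBF = 96665 / 25
MTBF = 3866.6

3866.6


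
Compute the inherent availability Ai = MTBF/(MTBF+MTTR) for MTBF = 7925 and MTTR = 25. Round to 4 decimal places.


MTBF = 7925
MTTR = 25
MTBF + MTTR = 7950
Ai = 7925 / 7950
Ai = 0.9969

0.9969


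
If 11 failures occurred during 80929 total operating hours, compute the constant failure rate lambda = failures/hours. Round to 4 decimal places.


failures = 11
total_hours = 80929
lambda = 11 / 80929
lambda = 0.0001

0.0001


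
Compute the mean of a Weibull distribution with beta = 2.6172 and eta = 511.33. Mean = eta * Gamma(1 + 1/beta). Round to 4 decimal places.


beta = 2.6172, eta = 511.33
1/beta = 0.3821
1 + 1/beta = 1.3821
Gamma(1.3821) = 0.8884
Mean = 511.33 * 0.8884
Mean = 454.2589

454.2589


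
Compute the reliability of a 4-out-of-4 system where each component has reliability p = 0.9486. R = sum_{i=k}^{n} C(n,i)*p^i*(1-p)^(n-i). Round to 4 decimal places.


k = 4, n = 4, p = 0.9486
i=4: C(4,4)=1 * 0.9486^4 * 0.0514^0 = 0.8097
R = sum of terms = 0.8097

0.8097


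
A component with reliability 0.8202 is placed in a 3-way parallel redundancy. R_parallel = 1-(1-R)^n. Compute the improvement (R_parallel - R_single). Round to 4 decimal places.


R_single = 0.8202, n = 3
1 - R_single = 0.1798
(1 - R_single)^n = 0.1798^3 = 0.0058
R_parallel = 1 - 0.0058 = 0.9942
Improvement = 0.9942 - 0.8202
Improvement = 0.174

0.174


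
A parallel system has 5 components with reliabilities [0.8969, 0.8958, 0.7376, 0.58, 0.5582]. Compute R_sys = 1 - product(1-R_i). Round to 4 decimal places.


Components: [0.8969, 0.8958, 0.7376, 0.58, 0.5582]
(1 - 0.8969) = 0.1031, running product = 0.1031
(1 - 0.8958) = 0.1042, running product = 0.0107
(1 - 0.7376) = 0.2624, running product = 0.0028
(1 - 0.58) = 0.42, running product = 0.0012
(1 - 0.5582) = 0.4418, running product = 0.0005
Product of (1-R_i) = 0.0005
R_sys = 1 - 0.0005 = 0.9995

0.9995


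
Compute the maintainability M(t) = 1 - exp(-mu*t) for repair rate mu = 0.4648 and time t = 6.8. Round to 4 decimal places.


mu = 0.4648, t = 6.8
mu * t = 0.4648 * 6.8 = 3.1606
exp(-3.1606) = 0.0424
M(t) = 1 - 0.0424
M(t) = 0.9576

0.9576


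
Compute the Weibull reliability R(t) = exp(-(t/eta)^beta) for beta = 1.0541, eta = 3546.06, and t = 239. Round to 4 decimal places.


beta = 1.0541, eta = 3546.06, t = 239
t/eta = 239 / 3546.06 = 0.0674
(t/eta)^beta = 0.0674^1.0541 = 0.0582
R(t) = exp(-0.0582)
R(t) = 0.9434

0.9434


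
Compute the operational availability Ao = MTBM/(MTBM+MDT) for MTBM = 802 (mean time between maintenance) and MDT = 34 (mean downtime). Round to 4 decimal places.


MTBM = 802
MDT = 34
MTBM + MDT = 836
Ao = 802 / 836
Ao = 0.9593

0.9593


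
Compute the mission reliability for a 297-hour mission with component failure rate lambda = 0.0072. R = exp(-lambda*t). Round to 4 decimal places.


lambda = 0.0072
mission_time = 297
lambda * t = 0.0072 * 297 = 2.1384
R = exp(-2.1384)
R = 0.1178

0.1178


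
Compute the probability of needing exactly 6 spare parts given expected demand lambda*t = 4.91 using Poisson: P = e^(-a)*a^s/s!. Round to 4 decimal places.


a = 4.91, s = 6
e^(-a) = e^(-4.91) = 0.0074
a^s = 4.91^6 = 14011.6394
s! = 720
P = 0.0074 * 14011.6394 / 720
P = 0.1435

0.1435


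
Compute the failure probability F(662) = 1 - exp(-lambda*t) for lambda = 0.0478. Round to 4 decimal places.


lambda = 0.0478, t = 662
lambda * t = 31.6436
exp(-31.6436) = 0.0
F(t) = 1 - 0.0
F(t) = 1.0

1.0


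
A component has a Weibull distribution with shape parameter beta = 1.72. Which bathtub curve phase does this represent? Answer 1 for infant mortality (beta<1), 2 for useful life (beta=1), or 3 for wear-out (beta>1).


beta = 1.72
Compare beta to 1:
beta < 1 => infant mortality (phase 1)
beta = 1 => useful life (phase 2)
beta > 1 => wear-out (phase 3)
Since beta = 1.72, this is wear-out (increasing failure rate)
Phase = 3

3


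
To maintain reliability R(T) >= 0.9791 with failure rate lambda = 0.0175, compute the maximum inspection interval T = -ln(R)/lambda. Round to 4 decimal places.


R_target = 0.9791
lambda = 0.0175
-ln(0.9791) = 0.0211
T = 0.0211 / 0.0175
T = 1.2069

1.2069


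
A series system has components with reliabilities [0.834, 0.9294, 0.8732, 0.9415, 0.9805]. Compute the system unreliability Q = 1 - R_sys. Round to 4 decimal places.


Components: [0.834, 0.9294, 0.8732, 0.9415, 0.9805]
After component 1: product = 0.834
After component 2: product = 0.7751
After component 3: product = 0.6768
After component 4: product = 0.6372
After component 5: product = 0.6248
R_sys = 0.6248
Q = 1 - 0.6248 = 0.3752

0.3752


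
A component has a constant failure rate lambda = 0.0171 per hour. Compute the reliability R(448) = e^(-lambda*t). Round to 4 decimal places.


lambda = 0.0171
t = 448
lambda * t = 7.6608
R(t) = e^(-7.6608)
R(t) = 0.0005

0.0005


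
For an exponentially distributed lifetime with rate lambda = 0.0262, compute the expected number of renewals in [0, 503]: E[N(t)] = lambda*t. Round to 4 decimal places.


lambda = 0.0262
t = 503
E[N(t)] = lambda * t
E[N(t)] = 0.0262 * 503
E[N(t)] = 13.1786

13.1786


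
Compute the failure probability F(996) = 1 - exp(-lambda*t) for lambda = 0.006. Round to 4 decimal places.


lambda = 0.006, t = 996
lambda * t = 5.976
exp(-5.976) = 0.0025
F(t) = 1 - 0.0025
F(t) = 0.9975

0.9975


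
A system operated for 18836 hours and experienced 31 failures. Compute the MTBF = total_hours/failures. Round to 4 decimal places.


total_hours = 18836
failures = 31
MTBF = 18836 / 31
MTBF = 607.6129

607.6129


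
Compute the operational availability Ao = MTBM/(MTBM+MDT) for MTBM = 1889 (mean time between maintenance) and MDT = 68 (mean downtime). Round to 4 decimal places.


MTBM = 1889
MDT = 68
MTBM + MDT = 1957
Ao = 1889 / 1957
Ao = 0.9653

0.9653


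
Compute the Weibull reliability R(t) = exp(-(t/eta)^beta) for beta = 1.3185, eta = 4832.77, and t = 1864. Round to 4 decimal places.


beta = 1.3185, eta = 4832.77, t = 1864
t/eta = 1864 / 4832.77 = 0.3857
(t/eta)^beta = 0.3857^1.3185 = 0.2848
R(t) = exp(-0.2848)
R(t) = 0.7522

0.7522


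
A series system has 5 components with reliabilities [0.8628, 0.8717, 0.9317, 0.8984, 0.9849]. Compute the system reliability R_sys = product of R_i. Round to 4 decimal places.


Components: [0.8628, 0.8717, 0.9317, 0.8984, 0.9849]
After component 1 (R=0.8628): product = 0.8628
After component 2 (R=0.8717): product = 0.7521
After component 3 (R=0.9317): product = 0.7007
After component 4 (R=0.8984): product = 0.6295
After component 5 (R=0.9849): product = 0.62
R_sys = 0.62

0.62


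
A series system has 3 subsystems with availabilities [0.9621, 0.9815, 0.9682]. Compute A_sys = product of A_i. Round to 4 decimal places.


Subsystems: [0.9621, 0.9815, 0.9682]
After subsystem 1 (A=0.9621): product = 0.9621
After subsystem 2 (A=0.9815): product = 0.9443
After subsystem 3 (A=0.9682): product = 0.9143
A_sys = 0.9143

0.9143


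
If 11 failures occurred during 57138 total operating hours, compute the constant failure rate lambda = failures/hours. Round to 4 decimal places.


failures = 11
total_hours = 57138
lambda = 11 / 57138
lambda = 0.0002

0.0002


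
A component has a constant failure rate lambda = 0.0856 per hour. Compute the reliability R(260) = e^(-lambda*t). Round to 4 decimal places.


lambda = 0.0856
t = 260
lambda * t = 22.256
R(t) = e^(-22.256)
R(t) = 0.0

0.0


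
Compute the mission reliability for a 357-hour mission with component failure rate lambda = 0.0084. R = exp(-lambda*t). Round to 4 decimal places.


lambda = 0.0084
mission_time = 357
lambda * t = 0.0084 * 357 = 2.9988
R = exp(-2.9988)
R = 0.0498

0.0498


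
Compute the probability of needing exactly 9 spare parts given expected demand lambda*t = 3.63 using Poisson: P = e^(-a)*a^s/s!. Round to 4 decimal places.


a = 3.63, s = 9
e^(-a) = e^(-3.63) = 0.0265
a^s = 3.63^9 = 109435.8525
s! = 362880
P = 0.0265 * 109435.8525 / 362880
P = 0.008

0.008


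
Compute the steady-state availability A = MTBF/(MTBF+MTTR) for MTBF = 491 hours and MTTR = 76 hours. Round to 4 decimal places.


MTBF = 491
MTTR = 76
MTBF + MTTR = 567
A = 491 / 567
A = 0.866

0.866


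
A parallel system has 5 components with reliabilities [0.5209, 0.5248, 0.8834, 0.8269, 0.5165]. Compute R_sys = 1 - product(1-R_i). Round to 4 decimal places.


Components: [0.5209, 0.5248, 0.8834, 0.8269, 0.5165]
(1 - 0.5209) = 0.4791, running product = 0.4791
(1 - 0.5248) = 0.4752, running product = 0.2277
(1 - 0.8834) = 0.1166, running product = 0.0265
(1 - 0.8269) = 0.1731, running product = 0.0046
(1 - 0.5165) = 0.4835, running product = 0.0022
Product of (1-R_i) = 0.0022
R_sys = 1 - 0.0022 = 0.9978

0.9978


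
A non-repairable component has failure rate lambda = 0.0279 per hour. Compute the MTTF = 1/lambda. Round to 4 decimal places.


lambda = 0.0279
MTTF = 1 / 0.0279
MTTF = 35.8423

35.8423


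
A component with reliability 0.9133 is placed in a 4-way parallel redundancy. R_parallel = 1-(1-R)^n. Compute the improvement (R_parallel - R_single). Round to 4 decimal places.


R_single = 0.9133, n = 4
1 - R_single = 0.0867
(1 - R_single)^n = 0.0867^4 = 0.0001
R_parallel = 1 - 0.0001 = 0.9999
Improvement = 0.9999 - 0.9133
Improvement = 0.0866

0.0866


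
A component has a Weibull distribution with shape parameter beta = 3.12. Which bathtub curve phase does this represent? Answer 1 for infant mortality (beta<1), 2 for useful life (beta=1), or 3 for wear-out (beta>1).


beta = 3.12
Compare beta to 1:
beta < 1 => infant mortality (phase 1)
beta = 1 => useful life (phase 2)
beta > 1 => wear-out (phase 3)
Since beta = 3.12, this is wear-out (increasing failure rate)
Phase = 3

3


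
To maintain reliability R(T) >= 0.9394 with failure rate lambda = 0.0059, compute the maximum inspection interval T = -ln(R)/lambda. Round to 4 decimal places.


R_target = 0.9394
lambda = 0.0059
-ln(0.9394) = 0.0625
T = 0.0625 / 0.0059
T = 10.5956

10.5956


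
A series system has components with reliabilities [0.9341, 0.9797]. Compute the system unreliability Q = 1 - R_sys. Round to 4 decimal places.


Components: [0.9341, 0.9797]
After component 1: product = 0.9341
After component 2: product = 0.9151
R_sys = 0.9151
Q = 1 - 0.9151 = 0.0849

0.0849


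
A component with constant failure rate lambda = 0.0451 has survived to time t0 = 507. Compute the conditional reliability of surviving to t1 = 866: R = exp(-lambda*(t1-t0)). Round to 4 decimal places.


lambda = 0.0451
t0 = 507, t1 = 866
t1 - t0 = 359
lambda * (t1-t0) = 0.0451 * 359 = 16.1909
R = exp(-16.1909)
R = 0.0

0.0


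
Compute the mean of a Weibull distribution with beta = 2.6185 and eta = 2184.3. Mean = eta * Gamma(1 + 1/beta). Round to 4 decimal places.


beta = 2.6185, eta = 2184.3
1/beta = 0.3819
1 + 1/beta = 1.3819
Gamma(1.3819) = 0.8884
Mean = 2184.3 * 0.8884
Mean = 1940.533

1940.533


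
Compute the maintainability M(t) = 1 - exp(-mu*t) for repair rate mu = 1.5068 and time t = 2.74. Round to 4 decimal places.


mu = 1.5068, t = 2.74
mu * t = 1.5068 * 2.74 = 4.1286
exp(-4.1286) = 0.0161
M(t) = 1 - 0.0161
M(t) = 0.9839

0.9839


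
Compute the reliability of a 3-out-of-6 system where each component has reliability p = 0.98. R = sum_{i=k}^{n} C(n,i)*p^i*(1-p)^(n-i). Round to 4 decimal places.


k = 3, n = 6, p = 0.98
i=3: C(6,3)=20 * 0.98^3 * 0.02^3 = 0.0002
i=4: C(6,4)=15 * 0.98^4 * 0.02^2 = 0.0055
i=5: C(6,5)=6 * 0.98^5 * 0.02^1 = 0.1085
i=6: C(6,6)=1 * 0.98^6 * 0.02^0 = 0.8858
R = sum of terms = 1.0

1.0


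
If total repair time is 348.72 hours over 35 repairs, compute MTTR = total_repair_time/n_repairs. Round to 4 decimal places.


total_repair_time = 348.72
n_repairs = 35
MTTR = 348.72 / 35
MTTR = 9.9634

9.9634


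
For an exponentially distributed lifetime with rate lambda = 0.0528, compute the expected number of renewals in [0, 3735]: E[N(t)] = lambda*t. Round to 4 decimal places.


lambda = 0.0528
t = 3735
E[N(t)] = lambda * t
E[N(t)] = 0.0528 * 3735
E[N(t)] = 197.208

197.208


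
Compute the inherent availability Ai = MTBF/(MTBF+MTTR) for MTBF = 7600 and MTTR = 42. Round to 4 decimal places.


MTBF = 7600
MTTR = 42
MTBF + MTTR = 7642
Ai = 7600 / 7642
Ai = 0.9945

0.9945


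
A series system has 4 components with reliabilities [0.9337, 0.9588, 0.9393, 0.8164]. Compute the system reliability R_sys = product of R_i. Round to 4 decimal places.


Components: [0.9337, 0.9588, 0.9393, 0.8164]
After component 1 (R=0.9337): product = 0.9337
After component 2 (R=0.9588): product = 0.8952
After component 3 (R=0.9393): product = 0.8409
After component 4 (R=0.8164): product = 0.6865
R_sys = 0.6865

0.6865


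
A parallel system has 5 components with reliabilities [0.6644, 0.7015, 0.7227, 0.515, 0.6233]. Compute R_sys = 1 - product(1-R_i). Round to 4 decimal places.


Components: [0.6644, 0.7015, 0.7227, 0.515, 0.6233]
(1 - 0.6644) = 0.3356, running product = 0.3356
(1 - 0.7015) = 0.2985, running product = 0.1002
(1 - 0.7227) = 0.2773, running product = 0.0278
(1 - 0.515) = 0.485, running product = 0.0135
(1 - 0.6233) = 0.3767, running product = 0.0051
Product of (1-R_i) = 0.0051
R_sys = 1 - 0.0051 = 0.9949

0.9949


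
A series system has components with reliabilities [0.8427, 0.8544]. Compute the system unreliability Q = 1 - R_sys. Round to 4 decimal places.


Components: [0.8427, 0.8544]
After component 1: product = 0.8427
After component 2: product = 0.72
R_sys = 0.72
Q = 1 - 0.72 = 0.28

0.28


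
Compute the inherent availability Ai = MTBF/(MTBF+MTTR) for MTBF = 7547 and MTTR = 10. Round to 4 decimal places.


MTBF = 7547
MTTR = 10
MTBF + MTTR = 7557
Ai = 7547 / 7557
Ai = 0.9987

0.9987


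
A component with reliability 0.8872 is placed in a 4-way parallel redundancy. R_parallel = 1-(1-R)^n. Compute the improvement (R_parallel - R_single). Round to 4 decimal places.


R_single = 0.8872, n = 4
1 - R_single = 0.1128
(1 - R_single)^n = 0.1128^4 = 0.0002
R_parallel = 1 - 0.0002 = 0.9998
Improvement = 0.9998 - 0.8872
Improvement = 0.1126

0.1126


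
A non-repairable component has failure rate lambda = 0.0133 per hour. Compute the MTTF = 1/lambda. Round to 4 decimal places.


lambda = 0.0133
MTTF = 1 / 0.0133
MTTF = 75.188

75.188


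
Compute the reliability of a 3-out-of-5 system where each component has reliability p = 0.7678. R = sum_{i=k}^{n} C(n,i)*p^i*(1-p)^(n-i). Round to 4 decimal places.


k = 3, n = 5, p = 0.7678
i=3: C(5,3)=10 * 0.7678^3 * 0.2322^2 = 0.244
i=4: C(5,4)=5 * 0.7678^4 * 0.2322^1 = 0.4035
i=5: C(5,5)=1 * 0.7678^5 * 0.2322^0 = 0.2668
R = sum of terms = 0.9144

0.9144


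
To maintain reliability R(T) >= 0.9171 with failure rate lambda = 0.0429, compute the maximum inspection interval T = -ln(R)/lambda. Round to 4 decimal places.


R_target = 0.9171
lambda = 0.0429
-ln(0.9171) = 0.0865
T = 0.0865 / 0.0429
T = 2.0172

2.0172


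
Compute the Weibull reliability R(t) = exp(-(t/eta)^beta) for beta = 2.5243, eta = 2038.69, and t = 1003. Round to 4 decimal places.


beta = 2.5243, eta = 2038.69, t = 1003
t/eta = 1003 / 2038.69 = 0.492
(t/eta)^beta = 0.492^2.5243 = 0.1669
R(t) = exp(-0.1669)
R(t) = 0.8463

0.8463


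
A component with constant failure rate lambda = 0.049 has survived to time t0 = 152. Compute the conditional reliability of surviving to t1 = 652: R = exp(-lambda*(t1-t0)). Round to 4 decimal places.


lambda = 0.049
t0 = 152, t1 = 652
t1 - t0 = 500
lambda * (t1-t0) = 0.049 * 500 = 24.5
R = exp(-24.5)
R = 0.0

0.0


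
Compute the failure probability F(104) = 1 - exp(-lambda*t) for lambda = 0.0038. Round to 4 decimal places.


lambda = 0.0038, t = 104
lambda * t = 0.3952
exp(-0.3952) = 0.6735
F(t) = 1 - 0.6735
F(t) = 0.3265

0.3265


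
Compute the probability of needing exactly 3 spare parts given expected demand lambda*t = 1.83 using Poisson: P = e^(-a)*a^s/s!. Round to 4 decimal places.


a = 1.83, s = 3
e^(-a) = e^(-1.83) = 0.1604
a^s = 1.83^3 = 6.1285
s! = 6
P = 0.1604 * 6.1285 / 6
P = 0.1638

0.1638


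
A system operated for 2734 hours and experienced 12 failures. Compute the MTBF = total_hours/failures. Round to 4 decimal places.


total_hours = 2734
failures = 12
MTBF = 2734 / 12
MTBF = 227.8333

227.8333


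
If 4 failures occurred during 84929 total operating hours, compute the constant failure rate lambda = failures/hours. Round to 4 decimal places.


failures = 4
total_hours = 84929
lambda = 4 / 84929
lambda = 0.0

0.0


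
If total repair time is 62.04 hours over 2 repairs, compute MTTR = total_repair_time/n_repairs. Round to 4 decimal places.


total_repair_time = 62.04
n_repairs = 2
MTTR = 62.04 / 2
MTTR = 31.02

31.02
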